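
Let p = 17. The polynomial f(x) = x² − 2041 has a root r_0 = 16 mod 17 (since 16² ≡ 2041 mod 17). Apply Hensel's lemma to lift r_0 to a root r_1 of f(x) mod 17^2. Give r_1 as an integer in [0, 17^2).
r_1 = 135 (mod 289)

Hensel's recurrence: r_{i+1} = r_i − f(r_i)·(f′(r_i))^{-1} mod 17^{i+2}, with f′(x) = 2x. Iterate:
  r_0 = 16 (mod 17)
  r_1 = 135 (mod 289)
Final: r_1 = 135, and one checks f(r_1) ≡ 0 mod 17^2.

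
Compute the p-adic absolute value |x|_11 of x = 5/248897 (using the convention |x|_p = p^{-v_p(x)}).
|5/248897|_11 = 14641

Step 1 — compute v_11(x) by factoring powers of 11 out of the numerator and denominator: v_11(5/248897) = -4. Step 2 — apply |x|_p = p^{-v_p(x)} = 11^{4} = 14641.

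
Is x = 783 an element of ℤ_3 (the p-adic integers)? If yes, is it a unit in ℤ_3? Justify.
x ∈ ℤ_3 but not a unit; v_3(x) = 3 > 0

ℤ_3 = {x ∈ ℚ_3 : v_3(x) ≥ 0} and ℤ_3^× = {x ∈ ℤ_3 : v_3(x) = 0}. Here v_3(783) = v_3(num) − v_3(den) = 3; compare against these criteria.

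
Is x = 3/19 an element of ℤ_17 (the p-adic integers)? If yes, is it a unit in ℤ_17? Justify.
x ∈ ℤ_17^× (unit); v_17(x) = 0

ℤ_17 = {x ∈ ℚ_17 : v_17(x) ≥ 0} and ℤ_17^× = {x ∈ ℤ_17 : v_17(x) = 0}. Here v_17(3/19) = v_17(num) − v_17(den) = 0; compare against these criteria.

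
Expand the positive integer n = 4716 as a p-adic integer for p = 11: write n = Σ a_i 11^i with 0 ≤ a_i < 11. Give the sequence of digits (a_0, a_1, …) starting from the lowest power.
(a_0, a_1, …) = (8, 10, 5, 3)

Repeated division by 11 gives the digits low-to-high: 4716 = 8 + 10·11^1 + 5·11^2 + 3·11^3. Digit sequence: (8, 10, 5, 3).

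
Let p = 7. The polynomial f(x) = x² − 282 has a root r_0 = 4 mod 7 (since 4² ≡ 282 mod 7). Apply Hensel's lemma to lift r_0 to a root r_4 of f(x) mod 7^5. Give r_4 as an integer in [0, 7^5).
r_4 = 16489 (mod 16807)

Hensel's recurrence: r_{i+1} = r_i − f(r_i)·(f′(r_i))^{-1} mod 7^{i+2}, with f′(x) = 2x. Iterate:
  r_0 = 4 (mod 7)
  r_1 = 25 (mod 49)
  r_2 = 25 (mod 343)
  r_3 = 2083 (mod 2401)
  r_4 = 16489 (mod 16807)
Final: r_4 = 16489, and one checks f(r_4) ≡ 0 mod 7^5.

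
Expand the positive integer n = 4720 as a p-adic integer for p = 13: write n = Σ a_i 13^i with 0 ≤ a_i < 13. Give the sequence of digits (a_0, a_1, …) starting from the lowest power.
(a_0, a_1, …) = (1, 12, 1, 2)

Repeated division by 13 gives the digits low-to-high: 4720 = 1 + 12·13^1 + 1·13^2 + 2·13^3. Digit sequence: (1, 12, 1, 2).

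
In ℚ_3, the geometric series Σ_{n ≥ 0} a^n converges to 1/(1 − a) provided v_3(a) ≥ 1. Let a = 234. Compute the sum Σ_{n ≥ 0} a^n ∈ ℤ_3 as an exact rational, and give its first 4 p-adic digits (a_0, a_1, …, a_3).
Σ a^n = 1/(1 − a) = -1/233;  first 4 digits = (1, 0, 2, 2)

v_3(a) = 2 ≥ 1, so the series converges in ℤ_3 to 1/(1 − a) = 1/(1 − 234) = -1/233. Expand this rational in ℤ_3: compute digits iteratively via d_i = x_i mod 3, x_{i+1} = (x_i − d_i)/3. The first 4 digits are (1, 0, 2, 2).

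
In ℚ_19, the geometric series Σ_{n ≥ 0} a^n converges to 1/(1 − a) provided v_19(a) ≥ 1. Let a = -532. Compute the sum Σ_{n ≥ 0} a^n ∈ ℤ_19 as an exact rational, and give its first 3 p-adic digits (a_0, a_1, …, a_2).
Σ a^n = 1/(1 − a) = 1/533;  first 3 digits = (1, 10, 3)

v_19(a) = 1 ≥ 1, so the series converges in ℤ_19 to 1/(1 − a) = 1/(1 − (-532)) = 1/533. Expand this rational in ℤ_19: compute digits iteratively via d_i = x_i mod 19, x_{i+1} = (x_i − d_i)/19. The first 3 digits are (1, 10, 3).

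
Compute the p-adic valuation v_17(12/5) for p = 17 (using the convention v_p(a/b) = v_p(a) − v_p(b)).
v_17(12/5) = 0

Factor powers of 17 from the numerator and denominator of the reduced fraction: 12 = 17^0 · 12 and 5 = 17^0 · 5. Apply v_p(a/b) = v_p(a) − v_p(b): v_17(12/5) = 0 − 0 = 0.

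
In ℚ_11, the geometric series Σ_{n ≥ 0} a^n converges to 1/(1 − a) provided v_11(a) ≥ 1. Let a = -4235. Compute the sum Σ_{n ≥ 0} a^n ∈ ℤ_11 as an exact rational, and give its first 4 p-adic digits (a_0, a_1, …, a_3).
Σ a^n = 1/(1 − a) = 1/4236;  first 4 digits = (1, 0, 9, 7)

v_11(a) = 2 ≥ 1, so the series converges in ℤ_11 to 1/(1 − a) = 1/(1 − (-4235)) = 1/4236. Expand this rational in ℤ_11: compute digits iteratively via d_i = x_i mod 11, x_{i+1} = (x_i − d_i)/11. The first 4 digits are (1, 0, 9, 7).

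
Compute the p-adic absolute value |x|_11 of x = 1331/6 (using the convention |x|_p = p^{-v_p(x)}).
|1331/6|_11 = 1/1331

Step 1 — compute v_11(x) by factoring powers of 11 out of the numerator and denominator: v_11(1331/6) = 3. Step 2 — apply |x|_p = p^{-v_p(x)} = 11^{-3} = 1/1331.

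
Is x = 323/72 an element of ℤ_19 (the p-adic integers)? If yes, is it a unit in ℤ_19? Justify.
x ∈ ℤ_19 but not a unit; v_19(x) = 1 > 0

ℤ_19 = {x ∈ ℚ_19 : v_19(x) ≥ 0} and ℤ_19^× = {x ∈ ℤ_19 : v_19(x) = 0}. Here v_19(323/72) = v_19(num) − v_19(den) = 1; compare against these criteria.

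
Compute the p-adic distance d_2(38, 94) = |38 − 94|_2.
d_2(38, 94) = 1/8

Step 1 — x − y = 38 − 94 = -56. Step 2 — v_2(-56) = 3 (factor: -56 = −(2^3 · 7); the sign does not affect v_p). Step 3 — |x − y|_2 = 2^{-3} = 1/8.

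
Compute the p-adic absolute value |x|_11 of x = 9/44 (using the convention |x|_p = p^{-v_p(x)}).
|9/44|_11 = 11

Step 1 — compute v_11(x) by factoring powers of 11 out of the numerator and denominator: v_11(9/44) = -1. Step 2 — apply |x|_p = p^{-v_p(x)} = 11^{1} = 11.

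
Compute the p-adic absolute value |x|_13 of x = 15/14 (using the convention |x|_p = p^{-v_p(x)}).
|15/14|_13 = 1

Step 1 — compute v_13(x) by factoring powers of 13 out of the numerator and denominator: v_13(15/14) = 0. Step 2 — apply |x|_p = p^{-v_p(x)} = 13^{0} = 1.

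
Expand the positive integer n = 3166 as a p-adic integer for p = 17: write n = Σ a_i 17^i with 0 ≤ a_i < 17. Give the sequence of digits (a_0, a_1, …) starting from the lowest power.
(a_0, a_1, …) = (4, 16, 10)

Repeated division by 17 gives the digits low-to-high: 3166 = 4 + 16·17^1 + 10·17^2. Digit sequence: (4, 16, 10).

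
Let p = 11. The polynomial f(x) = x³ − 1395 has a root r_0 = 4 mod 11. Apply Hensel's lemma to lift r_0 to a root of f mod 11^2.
r_1 = 4 (mod 121)

Hensel: r_{i+1} = r_i − f(r_i)/f′(r_i) mod 11^{i+2}, where f′(x) = 3x². Iterate:
  r_0 = 4 (mod 11)
  r_1 = 4 (mod 121)
Final: r = 4 with f(r) ≡ 0 mod 11^2.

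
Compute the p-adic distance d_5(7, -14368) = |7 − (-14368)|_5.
d_5(7, -14368) = 1/625

Step 1 — x − y = 7 − (-14368) = 14375. Step 2 — v_5(14375) = 4 (factor: 14375 = (5^4 · 23); the sign does not affect v_p). Step 3 — |x − y|_5 = 5^{-4} = 1/625.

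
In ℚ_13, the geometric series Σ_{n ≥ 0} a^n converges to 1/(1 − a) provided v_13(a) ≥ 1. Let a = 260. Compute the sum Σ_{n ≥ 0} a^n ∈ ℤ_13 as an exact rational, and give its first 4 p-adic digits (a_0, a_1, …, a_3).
Σ a^n = 1/(1 − a) = -1/259;  first 4 digits = (1, 7, 11, 9)

v_13(a) = 1 ≥ 1, so the series converges in ℤ_13 to 1/(1 − a) = 1/(1 − 260) = -1/259. Expand this rational in ℤ_13: compute digits iteratively via d_i = x_i mod 13, x_{i+1} = (x_i − d_i)/13. The first 4 digits are (1, 7, 11, 9).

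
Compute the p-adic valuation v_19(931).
v_19(931) = 1

v_19(n) is the largest exponent k such that 19^k divides n. Factor out: 931 = 19^1 · 49. (Sign doesn't affect v_p.) So v_19(931) = 1.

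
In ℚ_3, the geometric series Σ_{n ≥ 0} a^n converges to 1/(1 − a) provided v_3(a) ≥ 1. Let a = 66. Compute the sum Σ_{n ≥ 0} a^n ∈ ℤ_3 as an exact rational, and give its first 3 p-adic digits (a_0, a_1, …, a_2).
Σ a^n = 1/(1 − a) = -1/65;  first 3 digits = (1, 1, 2)

v_3(a) = 1 ≥ 1, so the series converges in ℤ_3 to 1/(1 − a) = 1/(1 − 66) = -1/65. Expand this rational in ℤ_3: compute digits iteratively via d_i = x_i mod 3, x_{i+1} = (x_i − d_i)/3. The first 3 digits are (1, 1, 2).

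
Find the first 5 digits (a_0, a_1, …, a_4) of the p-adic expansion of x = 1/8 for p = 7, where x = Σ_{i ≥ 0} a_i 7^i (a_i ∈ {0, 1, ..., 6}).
(a_0, …, a_4) = (1, 6, 0, 6, 0)

v_7(1/8) = 0 (numerator and denominator both coprime to 7), so x ∈ ℤ_7^×. Compute digits iteratively via a_i = x_i mod 7, x_{i+1} = (x_i − a_i)/7, with x_0 = x:
  x_0 = 1/8;  a_0 = 1;  x_1 = (x_0 − 1)/7 = -1/8
  x_1 = -1/8;  a_1 = 6;  x_2 = (x_1 − 6)/7 = -7/8
  x_2 = -7/8;  a_2 = 0;  x_3 = (x_2 − 0)/7 = -1/8
  x_3 = -1/8;  a_3 = 6;  x_4 = (x_3 − 6)/7 = -7/8
  x_4 = -7/8;  a_4 = 0;  x_5 = (x_4 − 0)/7 = -1/8
Digits: (1, 6, 0, 6, 0).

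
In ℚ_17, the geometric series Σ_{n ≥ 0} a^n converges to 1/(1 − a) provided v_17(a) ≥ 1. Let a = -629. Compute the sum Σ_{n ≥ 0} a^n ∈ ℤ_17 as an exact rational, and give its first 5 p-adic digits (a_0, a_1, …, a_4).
Σ a^n = 1/(1 − a) = 1/630;  first 5 digits = (1, 14, 6, 2, 13)

v_17(a) = 1 ≥ 1, so the series converges in ℤ_17 to 1/(1 − a) = 1/(1 − (-629)) = 1/630. Expand this rational in ℤ_17: compute digits iteratively via d_i = x_i mod 17, x_{i+1} = (x_i − d_i)/17. The first 5 digits are (1, 14, 6, 2, 13).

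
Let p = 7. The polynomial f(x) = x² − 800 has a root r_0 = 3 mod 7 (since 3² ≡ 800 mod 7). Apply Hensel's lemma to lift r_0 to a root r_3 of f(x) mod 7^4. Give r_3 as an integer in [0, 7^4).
r_3 = 2299 (mod 2401)

Hensel's recurrence: r_{i+1} = r_i − f(r_i)·(f′(r_i))^{-1} mod 7^{i+2}, with f′(x) = 2x. Iterate:
  r_0 = 3 (mod 7)
  r_1 = 45 (mod 49)
  r_2 = 241 (mod 343)
  r_3 = 2299 (mod 2401)
Final: r_3 = 2299, and one checks f(r_3) ≡ 0 mod 7^4.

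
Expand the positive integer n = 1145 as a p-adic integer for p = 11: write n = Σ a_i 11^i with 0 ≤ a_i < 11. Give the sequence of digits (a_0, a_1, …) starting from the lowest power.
(a_0, a_1, …) = (1, 5, 9)

Repeated division by 11 gives the digits low-to-high: 1145 = 1 + 5·11^1 + 9·11^2. Digit sequence: (1, 5, 9).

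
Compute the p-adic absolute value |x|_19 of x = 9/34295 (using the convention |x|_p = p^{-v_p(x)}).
|9/34295|_19 = 6859

Step 1 — compute v_19(x) by factoring powers of 19 out of the numerator and denominator: v_19(9/34295) = -3. Step 2 — apply |x|_p = p^{-v_p(x)} = 19^{3} = 6859.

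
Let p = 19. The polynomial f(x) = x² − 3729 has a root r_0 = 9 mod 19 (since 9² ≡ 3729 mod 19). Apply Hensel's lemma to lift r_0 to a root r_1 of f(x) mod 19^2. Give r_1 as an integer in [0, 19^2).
r_1 = 332 (mod 361)

Hensel's recurrence: r_{i+1} = r_i − f(r_i)·(f′(r_i))^{-1} mod 19^{i+2}, with f′(x) = 2x. Iterate:
  r_0 = 9 (mod 19)
  r_1 = 332 (mod 361)
Final: r_1 = 332, and one checks f(r_1) ≡ 0 mod 19^2.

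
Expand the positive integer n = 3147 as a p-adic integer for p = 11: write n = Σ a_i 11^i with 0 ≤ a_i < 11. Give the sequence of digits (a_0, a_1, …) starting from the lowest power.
(a_0, a_1, …) = (1, 0, 4, 2)

Repeated division by 11 gives the digits low-to-high: 3147 = 1 + 4·11^2 + 2·11^3. Digit sequence: (1, 0, 4, 2).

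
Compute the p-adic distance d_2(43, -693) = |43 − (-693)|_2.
d_2(43, -693) = 1/32

Step 1 — x − y = 43 − (-693) = 736. Step 2 — v_2(736) = 5 (factor: 736 = (2^5 · 23); the sign does not affect v_p). Step 3 — |x − y|_2 = 2^{-5} = 1/32.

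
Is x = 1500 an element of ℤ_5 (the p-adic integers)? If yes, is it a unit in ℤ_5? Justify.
x ∈ ℤ_5 but not a unit; v_5(x) = 3 > 0

ℤ_5 = {x ∈ ℚ_5 : v_5(x) ≥ 0} and ℤ_5^× = {x ∈ ℤ_5 : v_5(x) = 0}. Here v_5(1500) = v_5(num) − v_5(den) = 3; compare against these criteria.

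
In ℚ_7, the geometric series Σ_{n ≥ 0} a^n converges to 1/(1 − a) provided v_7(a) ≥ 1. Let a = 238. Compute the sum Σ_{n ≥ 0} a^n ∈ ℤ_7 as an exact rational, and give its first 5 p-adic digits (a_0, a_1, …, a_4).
Σ a^n = 1/(1 − a) = -1/237;  first 5 digits = (1, 6, 5, 3, 4)

v_7(a) = 1 ≥ 1, so the series converges in ℤ_7 to 1/(1 − a) = 1/(1 − 238) = -1/237. Expand this rational in ℤ_7: compute digits iteratively via d_i = x_i mod 7, x_{i+1} = (x_i − d_i)/7. The first 5 digits are (1, 6, 5, 3, 4).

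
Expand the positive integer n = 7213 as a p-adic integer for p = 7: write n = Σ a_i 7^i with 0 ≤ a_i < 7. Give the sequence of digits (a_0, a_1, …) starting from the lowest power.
(a_0, a_1, …) = (3, 1, 0, 0, 3)

Repeated division by 7 gives the digits low-to-high: 7213 = 3 + 1·7^1 + 3·7^4. Digit sequence: (3, 1, 0, 0, 3).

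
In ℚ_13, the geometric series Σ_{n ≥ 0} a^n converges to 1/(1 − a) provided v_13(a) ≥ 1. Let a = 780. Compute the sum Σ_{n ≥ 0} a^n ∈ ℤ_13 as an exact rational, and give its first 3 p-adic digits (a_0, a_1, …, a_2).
Σ a^n = 1/(1 − a) = -1/779;  first 3 digits = (1, 8, 3)

v_13(a) = 1 ≥ 1, so the series converges in ℤ_13 to 1/(1 − a) = 1/(1 − 780) = -1/779. Expand this rational in ℤ_13: compute digits iteratively via d_i = x_i mod 13, x_{i+1} = (x_i − d_i)/13. The first 3 digits are (1, 8, 3).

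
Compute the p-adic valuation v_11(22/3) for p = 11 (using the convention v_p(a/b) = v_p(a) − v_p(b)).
v_11(22/3) = 1

Factor powers of 11 from the numerator and denominator of the reduced fraction: 22 = 11^1 · 2 and 3 = 11^0 · 3. Apply v_p(a/b) = v_p(a) − v_p(b): v_11(22/3) = 1 − 0 = 1.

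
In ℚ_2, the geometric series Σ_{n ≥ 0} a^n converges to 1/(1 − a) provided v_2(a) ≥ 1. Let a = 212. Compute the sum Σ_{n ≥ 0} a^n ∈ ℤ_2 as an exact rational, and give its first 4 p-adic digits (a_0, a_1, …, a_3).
Σ a^n = 1/(1 − a) = -1/211;  first 4 digits = (1, 0, 1, 0)

v_2(a) = 2 ≥ 1, so the series converges in ℤ_2 to 1/(1 − a) = 1/(1 − 212) = -1/211. Expand this rational in ℤ_2: compute digits iteratively via d_i = x_i mod 2, x_{i+1} = (x_i − d_i)/2. The first 4 digits are (1, 0, 1, 0).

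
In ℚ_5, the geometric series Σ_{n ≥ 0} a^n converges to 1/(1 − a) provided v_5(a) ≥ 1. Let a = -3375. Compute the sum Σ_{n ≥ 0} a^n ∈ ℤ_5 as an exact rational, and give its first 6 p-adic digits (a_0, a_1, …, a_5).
Σ a^n = 1/(1 − a) = 1/3376;  first 6 digits = (1, 0, 0, 3, 4, 3)

v_5(a) = 3 ≥ 1, so the series converges in ℤ_5 to 1/(1 − a) = 1/(1 − (-3375)) = 1/3376. Expand this rational in ℤ_5: compute digits iteratively via d_i = x_i mod 5, x_{i+1} = (x_i − d_i)/5. The first 6 digits are (1, 0, 0, 3, 4, 3).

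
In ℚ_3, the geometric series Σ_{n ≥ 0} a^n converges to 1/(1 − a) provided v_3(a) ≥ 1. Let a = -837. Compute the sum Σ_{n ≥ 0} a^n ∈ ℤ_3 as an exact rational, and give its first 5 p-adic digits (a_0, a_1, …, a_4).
Σ a^n = 1/(1 − a) = 1/838;  first 5 digits = (1, 0, 0, 2, 1)

v_3(a) = 3 ≥ 1, so the series converges in ℤ_3 to 1/(1 − a) = 1/(1 − (-837)) = 1/838. Expand this rational in ℤ_3: compute digits iteratively via d_i = x_i mod 3, x_{i+1} = (x_i − d_i)/3. The first 5 digits are (1, 0, 0, 2, 1).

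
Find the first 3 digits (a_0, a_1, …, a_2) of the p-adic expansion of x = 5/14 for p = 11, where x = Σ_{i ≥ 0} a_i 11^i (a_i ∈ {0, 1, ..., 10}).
(a_0, …, a_2) = (9, 0, 7)

v_11(5/14) = 0 (numerator and denominator both coprime to 11), so x ∈ ℤ_11^×. Compute digits iteratively via a_i = x_i mod 11, x_{i+1} = (x_i − a_i)/11, with x_0 = x:
  x_0 = 5/14;  a_0 = 9;  x_1 = (x_0 − 9)/11 = -11/14
  x_1 = -11/14;  a_1 = 0;  x_2 = (x_1 − 0)/11 = -1/14
  x_2 = -1/14;  a_2 = 7;  x_3 = (x_2 − 7)/11 = -9/14
Digits: (9, 0, 7).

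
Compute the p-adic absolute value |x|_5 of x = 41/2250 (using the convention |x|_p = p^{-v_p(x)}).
|41/2250|_5 = 125

Step 1 — compute v_5(x) by factoring powers of 5 out of the numerator and denominator: v_5(41/2250) = -3. Step 2 — apply |x|_p = p^{-v_p(x)} = 5^{3} = 125.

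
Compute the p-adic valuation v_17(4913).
v_17(4913) = 3

v_17(n) is the largest exponent k such that 17^k divides n. Factor out: 4913 = 17^3 · 1. (Sign doesn't affect v_p.) So v_17(4913) = 3.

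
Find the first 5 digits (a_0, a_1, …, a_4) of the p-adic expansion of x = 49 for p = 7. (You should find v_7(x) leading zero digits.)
(a_0, …, a_4) = (0, 0, 1, 0, 0)

v_7(49) = 2, so a_0 = ... = a_1 = 0. Factor out: x = 7^2 · u with u = 1 a unit in ℤ_7. Expand u iteratively via a_{v+i} = u_i mod 7, u_{i+1} = (u_i − a_{v+i})/7:
  u_0 = 1;  a_2 = 1;  u_1 = (u_0 − 1)/7 = 0
  u_1 = 0;  a_3 = 0;  u_2 = (u_1 − 0)/7 = 0
  u_2 = 0;  a_4 = 0;  u_3 = (u_2 − 0)/7 = 0
Digits: (0, 0, 1, 0, 0).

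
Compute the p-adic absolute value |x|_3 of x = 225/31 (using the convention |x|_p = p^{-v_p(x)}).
|225/31|_3 = 1/9

Step 1 — compute v_3(x) by factoring powers of 3 out of the numerator and denominator: v_3(225/31) = 2. Step 2 — apply |x|_p = p^{-v_p(x)} = 3^{-2} = 1/9.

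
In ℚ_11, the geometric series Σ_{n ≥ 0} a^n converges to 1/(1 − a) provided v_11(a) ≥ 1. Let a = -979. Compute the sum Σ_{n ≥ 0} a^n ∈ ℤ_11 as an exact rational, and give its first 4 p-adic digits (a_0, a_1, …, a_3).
Σ a^n = 1/(1 − a) = 1/980;  first 4 digits = (1, 10, 3, 3)

v_11(a) = 1 ≥ 1, so the series converges in ℤ_11 to 1/(1 − a) = 1/(1 − (-979)) = 1/980. Expand this rational in ℤ_11: compute digits iteratively via d_i = x_i mod 11, x_{i+1} = (x_i − d_i)/11. The first 4 digits are (1, 10, 3, 3).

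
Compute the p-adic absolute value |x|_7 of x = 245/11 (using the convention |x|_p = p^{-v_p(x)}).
|245/11|_7 = 1/49

Step 1 — compute v_7(x) by factoring powers of 7 out of the numerator and denominator: v_7(245/11) = 2. Step 2 — apply |x|_p = p^{-v_p(x)} = 7^{-2} = 1/49.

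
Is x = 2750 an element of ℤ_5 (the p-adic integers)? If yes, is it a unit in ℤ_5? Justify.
x ∈ ℤ_5 but not a unit; v_5(x) = 3 > 0

ℤ_5 = {x ∈ ℚ_5 : v_5(x) ≥ 0} and ℤ_5^× = {x ∈ ℤ_5 : v_5(x) = 0}. Here v_5(2750) = v_5(num) − v_5(den) = 3; compare against these criteria.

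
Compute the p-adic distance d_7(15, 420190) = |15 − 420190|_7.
d_7(15, 420190) = 1/16807

Step 1 — x − y = 15 − 420190 = -420175. Step 2 — v_7(-420175) = 5 (factor: -420175 = −(7^5 · 25); the sign does not affect v_p). Step 3 — |x − y|_7 = 7^{-5} = 1/16807.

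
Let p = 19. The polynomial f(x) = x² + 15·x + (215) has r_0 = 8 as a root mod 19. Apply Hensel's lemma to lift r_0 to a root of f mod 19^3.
r_2 = 4758 (mod 6859)

Hensel: r_{i+1} = r_i − f(r_i)·(f′(r_i))^{-1} mod 19^{i+2}, f′(x) = 2x + 15. Iterate:
  r_0 = 8 (mod 19)
  r_1 = 65 (mod 361)
  r_2 = 4758 (mod 6859)
Final: r = 4758 satisfies f(r) ≡ 0 mod 19^3.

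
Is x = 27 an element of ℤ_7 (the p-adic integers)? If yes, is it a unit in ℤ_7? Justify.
x ∈ ℤ_7^× (unit); v_7(x) = 0

ℤ_7 = {x ∈ ℚ_7 : v_7(x) ≥ 0} and ℤ_7^× = {x ∈ ℤ_7 : v_7(x) = 0}. Here v_7(27) = v_7(num) − v_7(den) = 0; compare against these criteria.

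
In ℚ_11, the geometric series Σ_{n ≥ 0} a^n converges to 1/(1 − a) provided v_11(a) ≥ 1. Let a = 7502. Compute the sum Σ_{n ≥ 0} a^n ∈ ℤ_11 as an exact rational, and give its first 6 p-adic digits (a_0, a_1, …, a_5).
Σ a^n = 1/(1 − a) = -1/7501;  first 6 digits = (1, 0, 7, 5, 5, 8)

v_11(a) = 2 ≥ 1, so the series converges in ℤ_11 to 1/(1 − a) = 1/(1 − 7502) = -1/7501. Expand this rational in ℤ_11: compute digits iteratively via d_i = x_i mod 11, x_{i+1} = (x_i − d_i)/11. The first 6 digits are (1, 0, 7, 5, 5, 8).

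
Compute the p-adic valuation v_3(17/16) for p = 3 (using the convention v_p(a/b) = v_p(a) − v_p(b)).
v_3(17/16) = 0

Factor powers of 3 from the numerator and denominator of the reduced fraction: 17 = 3^0 · 17 and 16 = 3^0 · 16. Apply v_p(a/b) = v_p(a) − v_p(b): v_3(17/16) = 0 − 0 = 0.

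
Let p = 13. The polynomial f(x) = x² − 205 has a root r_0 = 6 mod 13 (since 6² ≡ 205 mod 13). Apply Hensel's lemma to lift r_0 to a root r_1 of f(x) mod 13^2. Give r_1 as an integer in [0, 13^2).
r_1 = 6 (mod 169)

Hensel's recurrence: r_{i+1} = r_i − f(r_i)·(f′(r_i))^{-1} mod 13^{i+2}, with f′(x) = 2x. Iterate:
  r_0 = 6 (mod 13)
  r_1 = 6 (mod 169)
Final: r_1 = 6, and one checks f(r_1) ≡ 0 mod 13^2.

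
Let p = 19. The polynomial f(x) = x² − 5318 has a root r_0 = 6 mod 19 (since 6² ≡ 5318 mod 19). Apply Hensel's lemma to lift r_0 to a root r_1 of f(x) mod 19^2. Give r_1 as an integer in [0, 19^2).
r_1 = 25 (mod 361)

Hensel's recurrence: r_{i+1} = r_i − f(r_i)·(f′(r_i))^{-1} mod 19^{i+2}, with f′(x) = 2x. Iterate:
  r_0 = 6 (mod 19)
  r_1 = 25 (mod 361)
Final: r_1 = 25, and one checks f(r_1) ≡ 0 mod 19^2.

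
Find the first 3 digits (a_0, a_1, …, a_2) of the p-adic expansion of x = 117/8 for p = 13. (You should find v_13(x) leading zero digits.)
(a_0, …, a_2) = (0, 6, 11)

v_13(117/8) = 1, so a_0 = ... = a_0 = 0. Factor out: x = 13^1 · u with u = 9/8 a unit in ℤ_13. Expand u iteratively via a_{v+i} = u_i mod 13, u_{i+1} = (u_i − a_{v+i})/13:
  u_0 = 9/8;  a_1 = 6;  u_1 = (u_0 − 6)/13 = -3/8
  u_1 = -3/8;  a_2 = 11;  u_2 = (u_1 − 11)/13 = -7/8
Digits: (0, 6, 11).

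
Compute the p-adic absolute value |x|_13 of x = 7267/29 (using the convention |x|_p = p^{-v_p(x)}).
|7267/29|_13 = 1/169

Step 1 — compute v_13(x) by factoring powers of 13 out of the numerator and denominator: v_13(7267/29) = 2. Step 2 — apply |x|_p = p^{-v_p(x)} = 13^{-2} = 1/169.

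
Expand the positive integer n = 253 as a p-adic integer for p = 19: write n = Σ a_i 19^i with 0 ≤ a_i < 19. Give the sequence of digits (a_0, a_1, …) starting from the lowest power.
(a_0, a_1, …) = (6, 13)

Repeated division by 19 gives the digits low-to-high: 253 = 6 + 13·19^1. Digit sequence: (6, 13).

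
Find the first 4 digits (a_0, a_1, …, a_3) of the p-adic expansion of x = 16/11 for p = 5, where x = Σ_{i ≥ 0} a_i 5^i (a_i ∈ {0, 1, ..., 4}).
(a_0, …, a_3) = (1, 1, 3, 3)

v_5(16/11) = 0 (numerator and denominator both coprime to 5), so x ∈ ℤ_5^×. Compute digits iteratively via a_i = x_i mod 5, x_{i+1} = (x_i − a_i)/5, with x_0 = x:
  x_0 = 16/11;  a_0 = 1;  x_1 = (x_0 − 1)/5 = 1/11
  x_1 = 1/11;  a_1 = 1;  x_2 = (x_1 − 1)/5 = -2/11
  x_2 = -2/11;  a_2 = 3;  x_3 = (x_2 − 3)/5 = -7/11
  x_3 = -7/11;  a_3 = 3;  x_4 = (x_3 − 3)/5 = -8/11
Digits: (1, 1, 3, 3).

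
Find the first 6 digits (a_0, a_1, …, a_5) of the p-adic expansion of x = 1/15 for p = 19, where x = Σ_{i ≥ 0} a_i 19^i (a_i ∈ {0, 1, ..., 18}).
(a_0, …, a_5) = (14, 17, 13, 17, 13, 17)

v_19(1/15) = 0 (numerator and denominator both coprime to 19), so x ∈ ℤ_19^×. Compute digits iteratively via a_i = x_i mod 19, x_{i+1} = (x_i − a_i)/19, with x_0 = x:
  x_0 = 1/15;  a_0 = 14;  x_1 = (x_0 − 14)/19 = -11/15
  x_1 = -11/15;  a_1 = 17;  x_2 = (x_1 − 17)/19 = -14/15
  x_2 = -14/15;  a_2 = 13;  x_3 = (x_2 − 13)/19 = -11/15
  x_3 = -11/15;  a_3 = 17;  x_4 = (x_3 − 17)/19 = -14/15
  x_4 = -14/15;  a_4 = 13;  x_5 = (x_4 − 13)/19 = -11/15
  x_5 = -11/15;  a_5 = 17;  x_6 = (x_5 − 17)/19 = -14/15
Digits: (14, 17, 13, 17, 13, 17).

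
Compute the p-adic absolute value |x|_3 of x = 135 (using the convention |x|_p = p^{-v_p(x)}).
|135|_3 = 1/27

Step 1 — compute v_3(x) by factoring powers of 3 out of the numerator and denominator: v_3(135) = 3. Step 2 — apply |x|_p = p^{-v_p(x)} = 3^{-3} = 1/27.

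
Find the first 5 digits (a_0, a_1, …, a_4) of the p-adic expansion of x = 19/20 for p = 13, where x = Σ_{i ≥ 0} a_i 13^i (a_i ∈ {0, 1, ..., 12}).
(a_0, …, a_4) = (12, 5, 8, 0, 11)

v_13(19/20) = 0 (numerator and denominator both coprime to 13), so x ∈ ℤ_13^×. Compute digits iteratively via a_i = x_i mod 13, x_{i+1} = (x_i − a_i)/13, with x_0 = x:
  x_0 = 19/20;  a_0 = 12;  x_1 = (x_0 − 12)/13 = -17/20
  x_1 = -17/20;  a_1 = 5;  x_2 = (x_1 − 5)/13 = -9/20
  x_2 = -9/20;  a_2 = 8;  x_3 = (x_2 − 8)/13 = -13/20
  x_3 = -13/20;  a_3 = 0;  x_4 = (x_3 − 0)/13 = -1/20
  x_4 = -1/20;  a_4 = 11;  x_5 = (x_4 − 11)/13 = -17/20
Digits: (12, 5, 8, 0, 11).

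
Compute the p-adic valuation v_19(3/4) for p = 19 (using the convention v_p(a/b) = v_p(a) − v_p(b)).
v_19(3/4) = 0

Factor powers of 19 from the numerator and denominator of the reduced fraction: 3 = 19^0 · 3 and 4 = 19^0 · 4. Apply v_p(a/b) = v_p(a) − v_p(b): v_19(3/4) = 0 − 0 = 0.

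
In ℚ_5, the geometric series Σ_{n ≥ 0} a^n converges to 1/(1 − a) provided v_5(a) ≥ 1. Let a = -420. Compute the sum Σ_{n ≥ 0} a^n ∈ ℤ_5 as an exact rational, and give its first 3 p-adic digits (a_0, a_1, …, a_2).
Σ a^n = 1/(1 − a) = 1/421;  first 3 digits = (1, 1, 4)

v_5(a) = 1 ≥ 1, so the series converges in ℤ_5 to 1/(1 − a) = 1/(1 − (-420)) = 1/421. Expand this rational in ℤ_5: compute digits iteratively via d_i = x_i mod 5, x_{i+1} = (x_i − d_i)/5. The first 3 digits are (1, 1, 4).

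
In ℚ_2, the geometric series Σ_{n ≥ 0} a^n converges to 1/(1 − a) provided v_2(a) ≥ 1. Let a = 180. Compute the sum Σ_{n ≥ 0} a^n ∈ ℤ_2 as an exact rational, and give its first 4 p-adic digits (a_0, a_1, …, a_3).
Σ a^n = 1/(1 − a) = -1/179;  first 4 digits = (1, 0, 1, 0)

v_2(a) = 2 ≥ 1, so the series converges in ℤ_2 to 1/(1 − a) = 1/(1 − 180) = -1/179. Expand this rational in ℤ_2: compute digits iteratively via d_i = x_i mod 2, x_{i+1} = (x_i − d_i)/2. The first 4 digits are (1, 0, 1, 0).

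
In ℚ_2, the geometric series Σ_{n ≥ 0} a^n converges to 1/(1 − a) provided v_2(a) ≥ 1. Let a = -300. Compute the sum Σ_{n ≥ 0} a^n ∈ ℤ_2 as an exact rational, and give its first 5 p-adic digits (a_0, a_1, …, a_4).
Σ a^n = 1/(1 − a) = 1/301;  first 5 digits = (1, 0, 1, 0, 0)

v_2(a) = 2 ≥ 1, so the series converges in ℤ_2 to 1/(1 − a) = 1/(1 − (-300)) = 1/301. Expand this rational in ℤ_2: compute digits iteratively via d_i = x_i mod 2, x_{i+1} = (x_i − d_i)/2. The first 5 digits are (1, 0, 1, 0, 0).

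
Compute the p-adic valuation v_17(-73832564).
v_17(-73832564) = 5

v_17(n) is the largest exponent k such that 17^k divides n. Factor out: -73832564 = -17^5 · 52. (Sign doesn't affect v_p.) So v_17(-73832564) = 5.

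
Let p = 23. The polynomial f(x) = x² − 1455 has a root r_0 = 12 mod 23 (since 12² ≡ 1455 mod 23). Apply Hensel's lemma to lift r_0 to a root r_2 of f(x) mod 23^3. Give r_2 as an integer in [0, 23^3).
r_2 = 4497 (mod 12167)

Hensel's recurrence: r_{i+1} = r_i − f(r_i)·(f′(r_i))^{-1} mod 23^{i+2}, with f′(x) = 2x. Iterate:
  r_0 = 12 (mod 23)
  r_1 = 265 (mod 529)
  r_2 = 4497 (mod 12167)
Final: r_2 = 4497, and one checks f(r_2) ≡ 0 mod 23^3.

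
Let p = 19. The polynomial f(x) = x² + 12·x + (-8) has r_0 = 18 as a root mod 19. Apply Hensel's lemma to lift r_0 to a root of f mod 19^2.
r_1 = 37 (mod 361)

Hensel: r_{i+1} = r_i − f(r_i)·(f′(r_i))^{-1} mod 19^{i+2}, f′(x) = 2x + 12. Iterate:
  r_0 = 18 (mod 19)
  r_1 = 37 (mod 361)
Final: r = 37 satisfies f(r) ≡ 0 mod 19^2.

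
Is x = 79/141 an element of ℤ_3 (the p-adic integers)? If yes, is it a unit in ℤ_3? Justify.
x ∉ ℤ_3 (v_3(x) = -1 < 0)

ℤ_3 = {x ∈ ℚ_3 : v_3(x) ≥ 0} and ℤ_3^× = {x ∈ ℤ_3 : v_3(x) = 0}. Here v_3(79/141) = v_3(num) − v_3(den) = -1; compare against these criteria.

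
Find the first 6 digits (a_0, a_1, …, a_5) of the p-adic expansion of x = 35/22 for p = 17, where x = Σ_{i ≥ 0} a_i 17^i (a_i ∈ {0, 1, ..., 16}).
(a_0, …, a_5) = (7, 2, 13, 0, 10, 11)

v_17(35/22) = 0 (numerator and denominator both coprime to 17), so x ∈ ℤ_17^×. Compute digits iteratively via a_i = x_i mod 17, x_{i+1} = (x_i − a_i)/17, with x_0 = x:
  x_0 = 35/22;  a_0 = 7;  x_1 = (x_0 − 7)/17 = -7/22
  x_1 = -7/22;  a_1 = 2;  x_2 = (x_1 − 2)/17 = -3/22
  x_2 = -3/22;  a_2 = 13;  x_3 = (x_2 − 13)/17 = -17/22
  x_3 = -17/22;  a_3 = 0;  x_4 = (x_3 − 0)/17 = -1/22
  x_4 = -1/22;  a_4 = 10;  x_5 = (x_4 − 10)/17 = -13/22
  x_5 = -13/22;  a_5 = 11;  x_6 = (x_5 − 11)/17 = -15/22
Digits: (7, 2, 13, 0, 10, 11).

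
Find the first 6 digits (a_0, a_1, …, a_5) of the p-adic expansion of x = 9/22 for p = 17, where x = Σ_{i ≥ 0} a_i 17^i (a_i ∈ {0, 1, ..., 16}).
(a_0, …, a_5) = (12, 14, 3, 16, 6, 5)

v_17(9/22) = 0 (numerator and denominator both coprime to 17), so x ∈ ℤ_17^×. Compute digits iteratively via a_i = x_i mod 17, x_{i+1} = (x_i − a_i)/17, with x_0 = x:
  x_0 = 9/22;  a_0 = 12;  x_1 = (x_0 − 12)/17 = -15/22
  x_1 = -15/22;  a_1 = 14;  x_2 = (x_1 − 14)/17 = -19/22
  x_2 = -19/22;  a_2 = 3;  x_3 = (x_2 − 3)/17 = -5/22
  x_3 = -5/22;  a_3 = 16;  x_4 = (x_3 − 16)/17 = -21/22
  x_4 = -21/22;  a_4 = 6;  x_5 = (x_4 − 6)/17 = -9/22
  x_5 = -9/22;  a_5 = 5;  x_6 = (x_5 − 5)/17 = -7/22
Digits: (12, 14, 3, 16, 6, 5).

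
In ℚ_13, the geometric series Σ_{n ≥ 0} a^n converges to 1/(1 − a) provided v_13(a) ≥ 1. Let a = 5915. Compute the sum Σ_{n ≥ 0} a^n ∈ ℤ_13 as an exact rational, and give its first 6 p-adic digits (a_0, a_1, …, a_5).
Σ a^n = 1/(1 − a) = -1/5914;  first 6 digits = (1, 0, 9, 2, 3, 3)

v_13(a) = 2 ≥ 1, so the series converges in ℤ_13 to 1/(1 − a) = 1/(1 − 5915) = -1/5914. Expand this rational in ℤ_13: compute digits iteratively via d_i = x_i mod 13, x_{i+1} = (x_i − d_i)/13. The first 6 digits are (1, 0, 9, 2, 3, 3).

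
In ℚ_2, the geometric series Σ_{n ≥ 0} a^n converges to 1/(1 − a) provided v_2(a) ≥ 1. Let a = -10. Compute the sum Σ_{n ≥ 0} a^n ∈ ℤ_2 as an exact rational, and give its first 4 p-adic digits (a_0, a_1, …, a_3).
Σ a^n = 1/(1 − a) = 1/11;  first 4 digits = (1, 1, 0, 0)

v_2(a) = 1 ≥ 1, so the series converges in ℤ_2 to 1/(1 − a) = 1/(1 − (-10)) = 1/11. Expand this rational in ℤ_2: compute digits iteratively via d_i = x_i mod 2, x_{i+1} = (x_i − d_i)/2. The first 4 digits are (1, 1, 0, 0).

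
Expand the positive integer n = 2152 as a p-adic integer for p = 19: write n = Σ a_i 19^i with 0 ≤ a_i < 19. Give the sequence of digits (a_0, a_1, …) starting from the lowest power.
(a_0, a_1, …) = (5, 18, 5)

Repeated division by 19 gives the digits low-to-high: 2152 = 5 + 18·19^1 + 5·19^2. Digit sequence: (5, 18, 5).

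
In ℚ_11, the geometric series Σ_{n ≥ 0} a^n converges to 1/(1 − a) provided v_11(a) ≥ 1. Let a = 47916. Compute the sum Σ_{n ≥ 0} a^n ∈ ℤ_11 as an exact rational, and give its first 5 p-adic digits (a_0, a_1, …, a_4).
Σ a^n = 1/(1 − a) = -1/47915;  first 5 digits = (1, 0, 0, 3, 3)

v_11(a) = 3 ≥ 1, so the series converges in ℤ_11 to 1/(1 − a) = 1/(1 − 47916) = -1/47915. Expand this rational in ℤ_11: compute digits iteratively via d_i = x_i mod 11, x_{i+1} = (x_i − d_i)/11. The first 5 digits are (1, 0, 0, 3, 3).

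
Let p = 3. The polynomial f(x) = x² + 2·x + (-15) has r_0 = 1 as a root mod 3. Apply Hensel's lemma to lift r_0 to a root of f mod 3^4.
r_3 = 76 (mod 81)

Hensel: r_{i+1} = r_i − f(r_i)·(f′(r_i))^{-1} mod 3^{i+2}, f′(x) = 2x + 2. Iterate:
  r_0 = 1 (mod 3)
  r_1 = 4 (mod 9)
  r_2 = 22 (mod 27)
  r_3 = 76 (mod 81)
Final: r = 76 satisfies f(r) ≡ 0 mod 3^4.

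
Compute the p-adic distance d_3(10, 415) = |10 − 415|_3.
d_3(10, 415) = 1/81

Step 1 — x − y = 10 − 415 = -405. Step 2 — v_3(-405) = 4 (factor: -405 = −(3^4 · 5); the sign does not affect v_p). Step 3 — |x − y|_3 = 3^{-4} = 1/81.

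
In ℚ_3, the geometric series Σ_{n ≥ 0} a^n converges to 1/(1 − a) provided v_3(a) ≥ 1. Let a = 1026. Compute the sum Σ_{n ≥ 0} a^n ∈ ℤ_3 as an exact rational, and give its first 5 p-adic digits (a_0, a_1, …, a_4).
Σ a^n = 1/(1 − a) = -1/1025;  first 5 digits = (1, 0, 0, 2, 0)

v_3(a) = 3 ≥ 1, so the series converges in ℤ_3 to 1/(1 − a) = 1/(1 − 1026) = -1/1025. Expand this rational in ℤ_3: compute digits iteratively via d_i = x_i mod 3, x_{i+1} = (x_i − d_i)/3. The first 5 digits are (1, 0, 0, 2, 0).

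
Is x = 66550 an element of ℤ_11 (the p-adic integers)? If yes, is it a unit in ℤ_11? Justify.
x ∈ ℤ_11 but not a unit; v_11(x) = 3 > 0

ℤ_11 = {x ∈ ℚ_11 : v_11(x) ≥ 0} and ℤ_11^× = {x ∈ ℤ_11 : v_11(x) = 0}. Here v_11(66550) = v_11(num) − v_11(den) = 3; compare against these criteria.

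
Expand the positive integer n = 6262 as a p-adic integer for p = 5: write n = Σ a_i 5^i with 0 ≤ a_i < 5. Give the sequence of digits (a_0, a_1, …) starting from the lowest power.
(a_0, a_1, …) = (2, 2, 0, 0, 0, 2)

Repeated division by 5 gives the digits low-to-high: 6262 = 2 + 2·5^1 + 2·5^5. Digit sequence: (2, 2, 0, 0, 0, 2).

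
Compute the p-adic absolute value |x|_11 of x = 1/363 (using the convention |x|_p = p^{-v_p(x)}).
|1/363|_11 = 121

Step 1 — compute v_11(x) by factoring powers of 11 out of the numerator and denominator: v_11(1/363) = -2. Step 2 — apply |x|_p = p^{-v_p(x)} = 11^{2} = 121.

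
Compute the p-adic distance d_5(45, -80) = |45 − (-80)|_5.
d_5(45, -80) = 1/125

Step 1 — x − y = 45 − (-80) = 125. Step 2 — v_5(125) = 3 (factor: 125 = (5^3 · 1); the sign does not affect v_p). Step 3 — |x − y|_5 = 5^{-3} = 1/125.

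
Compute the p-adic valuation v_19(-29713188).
v_19(-29713188) = 5

v_19(n) is the largest exponent k such that 19^k divides n. Factor out: -29713188 = -19^5 · 12. (Sign doesn't affect v_p.) So v_19(-29713188) = 5.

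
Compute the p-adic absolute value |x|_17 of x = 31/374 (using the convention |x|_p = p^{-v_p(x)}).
|31/374|_17 = 17

Step 1 — compute v_17(x) by factoring powers of 17 out of the numerator and denominator: v_17(31/374) = -1. Step 2 — apply |x|_p = p^{-v_p(x)} = 17^{1} = 17.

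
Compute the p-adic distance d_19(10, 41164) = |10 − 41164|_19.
d_19(10, 41164) = 1/6859

Step 1 — x − y = 10 − 41164 = -41154. Step 2 — v_19(-41154) = 3 (factor: -41154 = −(19^3 · 6); the sign does not affect v_p). Step 3 — |x − y|_19 = 19^{-3} = 1/6859.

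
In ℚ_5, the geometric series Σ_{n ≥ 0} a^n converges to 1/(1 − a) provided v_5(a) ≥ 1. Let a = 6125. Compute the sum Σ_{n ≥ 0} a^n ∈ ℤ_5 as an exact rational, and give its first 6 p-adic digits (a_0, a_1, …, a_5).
Σ a^n = 1/(1 − a) = -1/6124;  first 6 digits = (1, 0, 0, 4, 4, 1)

v_5(a) = 3 ≥ 1, so the series converges in ℤ_5 to 1/(1 − a) = 1/(1 − 6125) = -1/6124. Expand this rational in ℤ_5: compute digits iteratively via d_i = x_i mod 5, x_{i+1} = (x_i − d_i)/5. The first 6 digits are (1, 0, 0, 4, 4, 1).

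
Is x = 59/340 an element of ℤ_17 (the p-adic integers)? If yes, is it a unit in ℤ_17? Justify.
x ∉ ℤ_17 (v_17(x) = -1 < 0)

ℤ_17 = {x ∈ ℚ_17 : v_17(x) ≥ 0} and ℤ_17^× = {x ∈ ℤ_17 : v_17(x) = 0}. Here v_17(59/340) = v_17(num) − v_17(den) = -1; compare against these criteria.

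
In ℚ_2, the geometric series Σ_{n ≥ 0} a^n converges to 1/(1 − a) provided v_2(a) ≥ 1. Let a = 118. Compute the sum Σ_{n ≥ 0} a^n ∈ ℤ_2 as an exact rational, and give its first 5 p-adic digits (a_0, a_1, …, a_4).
Σ a^n = 1/(1 − a) = -1/117;  first 5 digits = (1, 1, 0, 0, 0)

v_2(a) = 1 ≥ 1, so the series converges in ℤ_2 to 1/(1 − a) = 1/(1 − 118) = -1/117. Expand this rational in ℤ_2: compute digits iteratively via d_i = x_i mod 2, x_{i+1} = (x_i − d_i)/2. The first 5 digits are (1, 1, 0, 0, 0).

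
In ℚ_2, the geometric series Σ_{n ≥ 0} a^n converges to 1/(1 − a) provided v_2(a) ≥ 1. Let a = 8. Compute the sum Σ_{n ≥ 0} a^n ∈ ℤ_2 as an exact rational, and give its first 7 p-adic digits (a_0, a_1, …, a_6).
Σ a^n = 1/(1 − a) = -1/7;  first 7 digits = (1, 0, 0, 1, 0, 0, 1)

v_2(a) = 3 ≥ 1, so the series converges in ℤ_2 to 1/(1 − a) = 1/(1 − 8) = -1/7. Expand this rational in ℤ_2: compute digits iteratively via d_i = x_i mod 2, x_{i+1} = (x_i − d_i)/2. The first 7 digits are (1, 0, 0, 1, 0, 0, 1).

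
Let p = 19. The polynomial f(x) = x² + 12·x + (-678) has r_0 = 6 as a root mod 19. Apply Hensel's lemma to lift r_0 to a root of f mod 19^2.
r_1 = 120 (mod 361)

Hensel: r_{i+1} = r_i − f(r_i)·(f′(r_i))^{-1} mod 19^{i+2}, f′(x) = 2x + 12. Iterate:
  r_0 = 6 (mod 19)
  r_1 = 120 (mod 361)
Final: r = 120 satisfies f(r) ≡ 0 mod 19^2.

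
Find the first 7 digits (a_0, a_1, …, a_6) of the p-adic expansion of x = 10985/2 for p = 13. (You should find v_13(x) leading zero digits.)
(a_0, …, a_6) = (0, 0, 0, 9, 6, 6, 6)

v_13(10985/2) = 3, so a_0 = ... = a_2 = 0. Factor out: x = 13^3 · u with u = 5/2 a unit in ℤ_13. Expand u iteratively via a_{v+i} = u_i mod 13, u_{i+1} = (u_i − a_{v+i})/13:
  u_0 = 5/2;  a_3 = 9;  u_1 = (u_0 − 9)/13 = -1/2
  u_1 = -1/2;  a_4 = 6;  u_2 = (u_1 − 6)/13 = -1/2
  u_2 = -1/2;  a_5 = 6;  u_3 = (u_2 − 6)/13 = -1/2
  u_3 = -1/2;  a_6 = 6;  u_4 = (u_3 − 6)/13 = -1/2
Digits: (0, 0, 0, 9, 6, 6, 6).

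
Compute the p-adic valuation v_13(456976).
v_13(456976) = 4

v_13(n) is the largest exponent k such that 13^k divides n. Factor out: 456976 = 13^4 · 16. (Sign doesn't affect v_p.) So v_13(456976) = 4.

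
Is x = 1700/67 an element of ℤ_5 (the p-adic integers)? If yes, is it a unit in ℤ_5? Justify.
x ∈ ℤ_5 but not a unit; v_5(x) = 2 > 0

ℤ_5 = {x ∈ ℚ_5 : v_5(x) ≥ 0} and ℤ_5^× = {x ∈ ℤ_5 : v_5(x) = 0}. Here v_5(1700/67) = v_5(num) − v_5(den) = 2; compare against these criteria.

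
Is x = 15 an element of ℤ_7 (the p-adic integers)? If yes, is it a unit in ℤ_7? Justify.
x ∈ ℤ_7^× (unit); v_7(x) = 0

ℤ_7 = {x ∈ ℚ_7 : v_7(x) ≥ 0} and ℤ_7^× = {x ∈ ℤ_7 : v_7(x) = 0}. Here v_7(15) = v_7(num) − v_7(den) = 0; compare against these criteria.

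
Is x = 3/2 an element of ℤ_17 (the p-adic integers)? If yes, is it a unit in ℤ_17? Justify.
x ∈ ℤ_17^× (unit); v_17(x) = 0

ℤ_17 = {x ∈ ℚ_17 : v_17(x) ≥ 0} and ℤ_17^× = {x ∈ ℤ_17 : v_17(x) = 0}. Here v_17(3/2) = v_17(num) − v_17(den) = 0; compare against these criteria.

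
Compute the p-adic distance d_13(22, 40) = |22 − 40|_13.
d_13(22, 40) = 1

Step 1 — x − y = 22 − 40 = -18. Step 2 — v_13(-18) = 0 (factor: -18 = −(13^0 · 18); the sign does not affect v_p). Step 3 — |x − y|_13 = 13^{0} = 1.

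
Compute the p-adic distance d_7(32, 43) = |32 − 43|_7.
d_7(32, 43) = 1

Step 1 — x − y = 32 − 43 = -11. Step 2 — v_7(-11) = 0 (factor: -11 = −(7^0 · 11); the sign does not affect v_p). Step 3 — |x − y|_7 = 7^{0} = 1.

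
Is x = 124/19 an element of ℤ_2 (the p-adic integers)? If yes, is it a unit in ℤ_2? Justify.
x ∈ ℤ_2 but not a unit; v_2(x) = 2 > 0

ℤ_2 = {x ∈ ℚ_2 : v_2(x) ≥ 0} and ℤ_2^× = {x ∈ ℤ_2 : v_2(x) = 0}. Here v_2(124/19) = v_2(num) − v_2(den) = 2; compare against these criteria.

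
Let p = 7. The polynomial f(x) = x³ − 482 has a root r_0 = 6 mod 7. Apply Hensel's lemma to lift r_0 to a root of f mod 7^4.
r_3 = 1042 (mod 2401)

Hensel: r_{i+1} = r_i − f(r_i)/f′(r_i) mod 7^{i+2}, where f′(x) = 3x². Iterate:
  r_0 = 6 (mod 7)
  r_1 = 13 (mod 49)
  r_2 = 13 (mod 343)
  r_3 = 1042 (mod 2401)
Final: r = 1042 with f(r) ≡ 0 mod 7^4.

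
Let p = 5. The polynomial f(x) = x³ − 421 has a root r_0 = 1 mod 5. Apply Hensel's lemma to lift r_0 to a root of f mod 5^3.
r_2 = 41 (mod 125)

Hensel: r_{i+1} = r_i − f(r_i)/f′(r_i) mod 5^{i+2}, where f′(x) = 3x². Iterate:
  r_0 = 1 (mod 5)
  r_1 = 16 (mod 25)
  r_2 = 41 (mod 125)
Final: r = 41 with f(r) ≡ 0 mod 5^3.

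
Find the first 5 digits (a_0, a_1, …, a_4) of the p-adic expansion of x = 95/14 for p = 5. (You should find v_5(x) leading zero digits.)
(a_0, …, a_4) = (0, 1, 4, 1, 0)

v_5(95/14) = 1, so a_0 = ... = a_0 = 0. Factor out: x = 5^1 · u with u = 19/14 a unit in ℤ_5. Expand u iteratively via a_{v+i} = u_i mod 5, u_{i+1} = (u_i − a_{v+i})/5:
  u_0 = 19/14;  a_1 = 1;  u_1 = (u_0 − 1)/5 = 1/14
  u_1 = 1/14;  a_2 = 4;  u_2 = (u_1 − 4)/5 = -11/14
  u_2 = -11/14;  a_3 = 1;  u_3 = (u_2 − 1)/5 = -5/14
  u_3 = -5/14;  a_4 = 0;  u_4 = (u_3 − 0)/5 = -1/14
Digits: (0, 1, 4, 1, 0).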